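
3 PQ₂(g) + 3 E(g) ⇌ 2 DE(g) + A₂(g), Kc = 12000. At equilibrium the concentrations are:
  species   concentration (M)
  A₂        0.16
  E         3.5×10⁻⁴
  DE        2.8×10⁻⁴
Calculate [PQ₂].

At equilibrium, Kc = [DE]²·[A₂] / ([PQ₂]³·[E]³) = 12000.
(2.8×10⁻⁴)²·(0.16) / (([PQ₂])³·(3.5×10⁻⁴)³) = 12000
[PQ₂]³ = 0.0244 ⇒ [PQ₂] = 0.29 M

[PQ₂] = 0.29 M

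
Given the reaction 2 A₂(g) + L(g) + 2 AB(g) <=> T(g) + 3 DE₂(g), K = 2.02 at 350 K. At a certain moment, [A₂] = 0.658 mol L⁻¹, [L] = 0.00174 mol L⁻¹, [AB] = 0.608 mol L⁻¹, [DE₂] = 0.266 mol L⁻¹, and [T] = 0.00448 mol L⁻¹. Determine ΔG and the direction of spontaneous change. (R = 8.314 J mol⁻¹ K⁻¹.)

Q = [T]·[DE₂]³ / ([A₂]²·[L]·[AB]²) = (0.00448)·(0.266)³ / ((0.658)²·(0.00174)·(0.608)²) = 0.303
ΔG = RT ln(Q/K) = (8.314 J mol⁻¹ K⁻¹)(350 K) × ln(0.303/2.02)
   = (2.910 kJ/mol)(-1.897) = -5.52 kJ/mol
ΔG < 0, so the forward reaction is spontaneous (proceeds forward).

ΔG = -5.52 kJ/mol; the forward reaction is spontaneous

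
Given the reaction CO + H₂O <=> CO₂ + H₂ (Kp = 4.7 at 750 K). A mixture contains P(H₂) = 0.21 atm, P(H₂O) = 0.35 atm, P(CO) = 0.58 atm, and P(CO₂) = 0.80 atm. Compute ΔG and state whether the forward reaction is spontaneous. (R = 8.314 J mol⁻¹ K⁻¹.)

Qp = P(CO₂)·P(H₂) / (P(CO)·P(H₂O)) = (0.80)·(0.21) / ((0.58)·(0.35)) = 0.828
ΔG = RT ln(Qp/Kp) = (8.314 J mol⁻¹ K⁻¹)(750 K) × ln(0.828/4.7)
   = (6.236 kJ/mol)(-1.736) = -10.8 kJ/mol
ΔG < 0, so the forward reaction is spontaneous (proceeds forward).

ΔG = -10.8 kJ/mol; the forward reaction is spontaneous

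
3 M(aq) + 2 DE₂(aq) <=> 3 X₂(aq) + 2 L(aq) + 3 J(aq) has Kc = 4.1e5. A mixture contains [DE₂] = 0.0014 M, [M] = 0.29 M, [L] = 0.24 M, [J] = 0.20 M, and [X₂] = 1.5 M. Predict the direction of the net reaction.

in the forward direction

Qc = [X₂]³·[L]²·[J]³ / ([M]³·[DE₂]²) = (1.5)³·(0.24)²·(0.20)³ / ((0.29)³·(0.0014)²) = 33000
Qc = 33000 < Kc = 4.1e5, so the forward reaction proceeds.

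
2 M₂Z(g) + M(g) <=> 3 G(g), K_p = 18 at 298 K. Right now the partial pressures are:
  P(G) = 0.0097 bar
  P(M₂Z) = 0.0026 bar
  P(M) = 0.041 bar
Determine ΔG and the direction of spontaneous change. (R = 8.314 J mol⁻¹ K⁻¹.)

ΔG = -4.21 kJ/mol; the forward reaction is spontaneous

Q_p = P(G)³ / (P(M₂Z)²·P(M)) = (0.0097)³ / ((0.0026)²·(0.041)) = 3.29
ΔG = RT ln(Q_p/K_p) = (8.314 J mol⁻¹ K⁻¹)(298 K) × ln(3.29/18)
   = (2.478 kJ/mol)(-1.699) = -4.21 kJ/mol
ΔG < 0, so the forward reaction is spontaneous (proceeds forward).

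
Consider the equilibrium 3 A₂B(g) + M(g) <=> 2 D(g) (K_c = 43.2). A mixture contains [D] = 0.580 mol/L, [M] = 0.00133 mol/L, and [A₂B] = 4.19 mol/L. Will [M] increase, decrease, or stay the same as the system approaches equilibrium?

Q_c = [D]² / ([A₂B]³·[M]) = (0.580)² / ((4.19)³·(0.00133)) = 3.44
Q_c = 3.44 < K_c = 43.2: net forward reaction.
M is a reactant, so it decreases.

decrease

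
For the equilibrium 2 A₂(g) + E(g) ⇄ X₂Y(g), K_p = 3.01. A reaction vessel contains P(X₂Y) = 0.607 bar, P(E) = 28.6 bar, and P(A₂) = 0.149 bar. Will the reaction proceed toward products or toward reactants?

in the forward direction

Q_p = P(X₂Y) / (P(A₂)²·P(E)) = (0.607) / ((0.149)²·(28.6)) = 0.956
Q_p = 0.956 < K_p = 3.01, so the forward reaction proceeds.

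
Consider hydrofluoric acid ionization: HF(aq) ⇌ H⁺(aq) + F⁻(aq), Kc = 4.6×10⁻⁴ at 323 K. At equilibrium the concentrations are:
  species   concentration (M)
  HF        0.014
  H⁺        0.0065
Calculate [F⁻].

At equilibrium, Kc = [H⁺]·[F⁻] / [HF] = 4.6×10⁻⁴.
(0.0065)·([F⁻]) / (0.014) = 4.6×10⁻⁴
[F⁻] = 9.91×10⁻⁴ = 9.9×10⁻⁴ M

[F⁻] = 9.9×10⁻⁴ M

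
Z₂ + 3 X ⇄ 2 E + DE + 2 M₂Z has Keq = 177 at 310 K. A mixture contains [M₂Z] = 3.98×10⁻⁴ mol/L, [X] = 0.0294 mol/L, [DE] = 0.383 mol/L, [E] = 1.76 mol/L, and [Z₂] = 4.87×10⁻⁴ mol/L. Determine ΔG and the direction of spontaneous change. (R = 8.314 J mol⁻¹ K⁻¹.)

ΔG = -6.33 kJ/mol; the forward reaction is spontaneous

Q = [E]²·[DE]·[M₂Z]² / ([Z₂]·[X]³) = (1.76)²·(0.383)·(3.98×10⁻⁴)² / ((4.87×10⁻⁴)·(0.0294)³) = 15.2
ΔG = RT ln(Q/Keq) = (8.314 J mol⁻¹ K⁻¹)(310 K) × ln(15.2/177)
   = (2.577 kJ/mol)(-2.455) = -6.33 kJ/mol
ΔG < 0, so the forward reaction is spontaneous (proceeds forward).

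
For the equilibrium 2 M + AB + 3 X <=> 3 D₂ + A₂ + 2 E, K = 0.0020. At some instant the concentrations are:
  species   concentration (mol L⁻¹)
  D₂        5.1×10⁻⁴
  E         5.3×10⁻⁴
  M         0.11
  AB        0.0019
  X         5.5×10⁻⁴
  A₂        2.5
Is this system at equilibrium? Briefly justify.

no; Q > K, reaction proceeds in reverse

Q = [D₂]³·[A₂]·[E]² / ([M]²·[AB]·[X]³) = (5.1×10⁻⁴)³·(2.5)·(5.3×10⁻⁴)² / ((0.11)²·(0.0019)·(5.5×10⁻⁴)³) = 0.024
Q = 0.024 > K = 0.0020: net reverse reaction.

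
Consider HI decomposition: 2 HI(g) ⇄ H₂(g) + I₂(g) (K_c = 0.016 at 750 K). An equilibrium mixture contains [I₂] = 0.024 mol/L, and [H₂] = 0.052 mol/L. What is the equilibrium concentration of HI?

At equilibrium, K_c = [H₂]·[I₂] / [HI]² = 0.016.
(0.052)·(0.024) / ([HI])² = 0.016
[HI]² = 0.0780 ⇒ [HI] = 0.28 mol/L

[HI] = 0.28 mol/L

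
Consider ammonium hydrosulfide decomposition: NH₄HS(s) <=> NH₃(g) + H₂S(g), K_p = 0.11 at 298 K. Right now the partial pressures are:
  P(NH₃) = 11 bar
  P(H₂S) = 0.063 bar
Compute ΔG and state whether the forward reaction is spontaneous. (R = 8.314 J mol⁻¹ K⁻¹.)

(NH₄HS is a pure solid — omitted from Q_p.)
Q_p = P(NH₃)·P(H₂S) = (11)·(0.063) = 0.693
ΔG = RT ln(Q_p/K_p) = (8.314 J mol⁻¹ K⁻¹)(298 K) × ln(0.693/0.11)
   = (2.478 kJ/mol)(1.841) = 4.56 kJ/mol
ΔG > 0, so the forward reaction is non-spontaneous (proceeds in reverse).

ΔG = 4.56 kJ/mol; the forward reaction is non-spontaneous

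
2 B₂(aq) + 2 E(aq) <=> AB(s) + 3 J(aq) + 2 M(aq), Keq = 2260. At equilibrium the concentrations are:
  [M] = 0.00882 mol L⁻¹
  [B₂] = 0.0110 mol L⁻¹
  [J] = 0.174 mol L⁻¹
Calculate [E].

[E] = 0.00122 mol L⁻¹

(AB is a pure solid — omitted from Keq.)
At equilibrium, Keq = [J]³·[M]² / ([B₂]²·[E]²) = 2260.
(0.174)³·(0.00882)² / ((0.0110)²·([E])²) = 2260
[E]² = 1.50e-6 ⇒ [E] = 0.00122 mol L⁻¹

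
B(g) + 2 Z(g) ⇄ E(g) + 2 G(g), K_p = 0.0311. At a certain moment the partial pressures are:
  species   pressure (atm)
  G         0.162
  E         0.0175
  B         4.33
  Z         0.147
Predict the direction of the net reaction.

to the right

Q_p = P(E)·P(G)² / (P(B)·P(Z)²) = (0.0175)·(0.162)² / ((4.33)·(0.147)²) = 0.00491
Q_p = 0.00491 < K_p = 0.0311, so the forward reaction proceeds.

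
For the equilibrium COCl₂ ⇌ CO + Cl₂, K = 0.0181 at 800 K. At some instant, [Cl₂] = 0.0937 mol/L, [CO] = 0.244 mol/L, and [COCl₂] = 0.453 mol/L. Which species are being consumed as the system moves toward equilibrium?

Q = [CO]·[Cl₂] / [COCl₂] = (0.244)·(0.0937) / (0.453) = 0.0505
Q = 0.0505 > K = 0.0181: net reverse reaction.

CO, Cl₂ (products)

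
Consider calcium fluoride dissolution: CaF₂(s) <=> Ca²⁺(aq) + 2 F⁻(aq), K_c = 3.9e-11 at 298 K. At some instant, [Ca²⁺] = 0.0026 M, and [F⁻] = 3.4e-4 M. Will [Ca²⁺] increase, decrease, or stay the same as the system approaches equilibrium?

decrease

(CaF₂ is a pure solid — omitted from Q_c.)
Q_c = [Ca²⁺]·[F⁻]² = (0.0026)·(3.4e-4)² = 3.0e-10
Q_c = 3.0e-10 > K_c = 3.9e-11: net reverse reaction.
Ca²⁺ is a product, so it decreases.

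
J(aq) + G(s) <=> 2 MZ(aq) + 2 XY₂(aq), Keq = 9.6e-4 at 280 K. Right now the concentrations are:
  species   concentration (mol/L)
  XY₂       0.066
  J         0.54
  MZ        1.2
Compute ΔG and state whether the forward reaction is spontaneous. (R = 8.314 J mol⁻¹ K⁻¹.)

(G is a pure solid — omitted from Q.)
Q = [MZ]²·[XY₂]² / [J] = (1.2)²·(0.066)² / (0.54) = 0.0116
ΔG = RT ln(Q/Keq) = (8.314 J mol⁻¹ K⁻¹)(280 K) × ln(0.0116/9.6e-4)
   = (2.328 kJ/mol)(2.492) = 5.80 kJ/mol
ΔG > 0, so the forward reaction is non-spontaneous (proceeds in reverse).

ΔG = 5.80 kJ/mol; the forward reaction is non-spontaneous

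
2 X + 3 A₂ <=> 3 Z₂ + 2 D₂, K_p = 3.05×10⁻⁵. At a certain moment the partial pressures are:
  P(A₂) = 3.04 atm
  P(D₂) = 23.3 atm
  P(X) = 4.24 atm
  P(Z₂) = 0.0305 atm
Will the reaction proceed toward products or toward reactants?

neither direction; the system is at equilibrium

Q_p = P(Z₂)³·P(D₂)² / (P(X)²·P(A₂)³) = (0.0305)³·(23.3)² / ((4.24)²·(3.04)³) = 3.05×10⁻⁵
Q_p = 3.05×10⁻⁵ = K_p, so the system is already at equilibrium.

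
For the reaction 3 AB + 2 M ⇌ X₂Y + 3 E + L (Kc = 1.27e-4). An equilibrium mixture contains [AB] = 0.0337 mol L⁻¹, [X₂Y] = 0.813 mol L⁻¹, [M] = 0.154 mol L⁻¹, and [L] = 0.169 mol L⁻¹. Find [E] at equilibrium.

At equilibrium, Kc = [X₂Y]·[E]³·[L] / ([AB]³·[M]²) = 1.27e-4.
(0.813)·([E])³·(0.169) / ((0.0337)³·(0.154)²) = 1.27e-4
[E]³ = 8.39e-10 ⇒ [E] = 9.43e-4 mol L⁻¹

[E] = 9.43e-4 mol L⁻¹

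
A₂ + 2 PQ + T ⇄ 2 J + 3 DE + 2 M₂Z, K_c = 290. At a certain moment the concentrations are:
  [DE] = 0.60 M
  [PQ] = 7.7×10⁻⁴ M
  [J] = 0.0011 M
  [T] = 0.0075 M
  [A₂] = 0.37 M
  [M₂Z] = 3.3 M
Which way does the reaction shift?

toward reactants

Q_c = [J]²·[DE]³·[M₂Z]² / ([A₂]·[PQ]²·[T]) = (0.0011)²·(0.60)³·(3.3)² / ((0.37)·(7.7×10⁻⁴)²·(0.0075)) = 1700
Q_c = 1700 > K_c = 290, so the reverse reaction proceeds.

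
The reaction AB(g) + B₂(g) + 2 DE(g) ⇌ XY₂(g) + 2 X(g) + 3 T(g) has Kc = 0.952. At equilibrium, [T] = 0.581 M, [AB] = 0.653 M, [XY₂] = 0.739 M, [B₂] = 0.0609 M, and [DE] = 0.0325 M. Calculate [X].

At equilibrium, Kc = [XY₂]·[X]²·[T]³ / ([AB]·[B₂]·[DE]²) = 0.952.
(0.739)·([X])²·(0.581)³ / ((0.653)·(0.0609)·(0.0325)²) = 0.952
[X]² = 2.76×10⁻⁴ ⇒ [X] = 0.0166 M

[X] = 0.0166 M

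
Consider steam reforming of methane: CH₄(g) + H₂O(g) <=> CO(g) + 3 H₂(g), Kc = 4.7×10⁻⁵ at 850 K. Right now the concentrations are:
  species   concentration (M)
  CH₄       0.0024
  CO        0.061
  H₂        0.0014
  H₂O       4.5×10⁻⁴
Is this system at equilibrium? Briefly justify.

Qc = [CO]·[H₂]³ / ([CH₄]·[H₂O]) = (0.061)·(0.0014)³ / ((0.0024)·(4.5×10⁻⁴)) = 1.5×10⁻⁴
Qc = 1.5×10⁻⁴ > Kc = 4.7×10⁻⁵: net reverse reaction.

no; Q > K, reaction proceeds in reverse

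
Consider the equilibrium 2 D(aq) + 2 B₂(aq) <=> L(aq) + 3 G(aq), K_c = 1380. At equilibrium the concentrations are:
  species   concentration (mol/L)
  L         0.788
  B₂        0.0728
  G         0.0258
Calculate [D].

At equilibrium, K_c = [L]·[G]³ / ([D]²·[B₂]²) = 1380.
(0.788)·(0.0258)³ / (([D])²·(0.0728)²) = 1380
[D]² = 1.85×10⁻⁶ ⇒ [D] = 0.00136 mol/L

[D] = 0.00136 mol/L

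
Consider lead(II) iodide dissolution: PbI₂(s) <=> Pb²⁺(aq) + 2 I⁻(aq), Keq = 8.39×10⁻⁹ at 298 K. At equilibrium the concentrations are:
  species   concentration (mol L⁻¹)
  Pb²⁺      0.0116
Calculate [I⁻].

(PbI₂ is a pure solid — omitted from Keq.)
At equilibrium, Keq = [Pb²⁺]·[I⁻]² = 8.39×10⁻⁹.
(0.0116)·([I⁻])² = 8.39×10⁻⁹
[I⁻]² = 7.23×10⁻⁷ ⇒ [I⁻] = 8.50×10⁻⁴ mol L⁻¹

[I⁻] = 8.50×10⁻⁴ mol L⁻¹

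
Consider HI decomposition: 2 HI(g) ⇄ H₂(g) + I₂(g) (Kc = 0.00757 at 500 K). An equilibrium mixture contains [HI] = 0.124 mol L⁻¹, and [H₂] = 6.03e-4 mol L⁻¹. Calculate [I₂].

At equilibrium, Kc = [H₂]·[I₂] / [HI]² = 0.00757.
(6.03e-4)·([I₂]) / (0.124)² = 0.00757
[I₂] = 0.193 mol L⁻¹

[I₂] = 0.193 mol L⁻¹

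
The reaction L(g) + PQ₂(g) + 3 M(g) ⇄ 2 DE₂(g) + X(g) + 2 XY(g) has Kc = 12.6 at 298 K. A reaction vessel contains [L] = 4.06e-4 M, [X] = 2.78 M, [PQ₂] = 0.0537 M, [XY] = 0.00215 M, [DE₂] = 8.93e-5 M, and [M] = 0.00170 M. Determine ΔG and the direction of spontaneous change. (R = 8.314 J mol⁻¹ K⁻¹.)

ΔG = -6.39 kJ/mol; the forward reaction is spontaneous

Qc = [DE₂]²·[X]·[XY]² / ([L]·[PQ₂]·[M]³) = (8.93e-5)²·(2.78)·(0.00215)² / ((4.06e-4)·(0.0537)·(0.00170)³) = 0.957
ΔG = RT ln(Qc/Kc) = (8.314 J mol⁻¹ K⁻¹)(298 K) × ln(0.957/12.6)
   = (2.478 kJ/mol)(-2.578) = -6.39 kJ/mol
ΔG < 0, so the forward reaction is spontaneous (proceeds forward).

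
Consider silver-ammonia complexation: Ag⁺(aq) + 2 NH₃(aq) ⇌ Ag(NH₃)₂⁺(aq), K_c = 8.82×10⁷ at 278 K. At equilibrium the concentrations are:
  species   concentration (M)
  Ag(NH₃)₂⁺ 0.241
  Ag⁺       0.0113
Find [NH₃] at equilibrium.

At equilibrium, K_c = [Ag(NH₃)₂⁺] / ([Ag⁺]·[NH₃]²) = 8.82×10⁷.
(0.241) / ((0.0113)·([NH₃])²) = 8.82×10⁷
[NH₃]² = 2.42×10⁻⁷ ⇒ [NH₃] = 4.92×10⁻⁴ M

[NH₃] = 4.92×10⁻⁴ M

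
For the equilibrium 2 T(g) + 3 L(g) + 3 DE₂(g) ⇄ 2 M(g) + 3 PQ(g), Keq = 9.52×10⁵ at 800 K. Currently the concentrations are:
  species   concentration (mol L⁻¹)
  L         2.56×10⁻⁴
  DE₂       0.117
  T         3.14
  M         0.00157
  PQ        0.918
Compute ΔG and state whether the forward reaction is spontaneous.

Q = [M]²·[PQ]³ / ([T]²·[L]³·[DE₂]³) = (0.00157)²·(0.918)³ / ((3.14)²·(2.56×10⁻⁴)³·(0.117)³) = 7.20×10⁶
ΔG = RT ln(Q/Keq) = (8.314 J mol⁻¹ K⁻¹)(800 K) × ln(7.20×10⁶/9.52×10⁵)
   = (6.651 kJ/mol)(2.023) = 13.5 kJ/mol
ΔG > 0, so the forward reaction is non-spontaneous (proceeds in reverse).

ΔG = 13.5 kJ/mol; the forward reaction is non-spontaneous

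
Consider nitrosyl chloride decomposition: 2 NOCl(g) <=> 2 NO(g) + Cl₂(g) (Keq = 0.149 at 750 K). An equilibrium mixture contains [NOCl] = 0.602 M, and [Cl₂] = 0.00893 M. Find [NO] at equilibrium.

[NO] = 2.46 M

At equilibrium, Keq = [NO]²·[Cl₂] / [NOCl]² = 0.149.
([NO])²·(0.00893) / (0.602)² = 0.149
[NO]² = 6.05 ⇒ [NO] = 2.46 M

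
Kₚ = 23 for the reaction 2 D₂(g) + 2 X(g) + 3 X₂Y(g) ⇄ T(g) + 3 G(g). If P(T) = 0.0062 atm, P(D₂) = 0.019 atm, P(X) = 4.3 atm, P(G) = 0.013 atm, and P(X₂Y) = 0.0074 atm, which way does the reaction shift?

Qₚ = P(T)·P(G)³ / (P(D₂)²·P(X)²·P(X₂Y)³) = (0.0062)·(0.013)³ / ((0.019)²·(4.3)²·(0.0074)³) = 5.0
Qₚ = 5.0 < Kₚ = 23, so the forward reaction proceeds.

in the forward direction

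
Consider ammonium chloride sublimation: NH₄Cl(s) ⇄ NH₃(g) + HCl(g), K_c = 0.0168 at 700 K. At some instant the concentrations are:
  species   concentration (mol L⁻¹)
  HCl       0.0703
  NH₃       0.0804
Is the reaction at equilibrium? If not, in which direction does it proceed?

in the forward direction

(NH₄Cl is a pure solid — omitted from Q_c.)
Q_c = [NH₃]·[HCl] = (0.0804)·(0.0703) = 0.00565
Q_c = 0.00565 < K_c = 0.0168, so the forward reaction proceeds.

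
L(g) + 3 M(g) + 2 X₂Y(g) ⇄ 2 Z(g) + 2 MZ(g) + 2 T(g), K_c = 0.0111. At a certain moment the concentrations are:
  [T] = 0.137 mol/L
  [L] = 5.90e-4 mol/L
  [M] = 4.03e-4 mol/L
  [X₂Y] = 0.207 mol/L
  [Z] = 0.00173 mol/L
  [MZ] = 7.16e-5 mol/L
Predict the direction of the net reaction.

Q_c = [Z]²·[MZ]²·[T]² / ([L]·[M]³·[X₂Y]²) = (0.00173)²·(7.16e-5)²·(0.137)² / ((5.90e-4)·(4.03e-4)³·(0.207)²) = 0.174
Q_c = 0.174 > K_c = 0.0111, so the reverse reaction proceeds.

reverse (toward reactants)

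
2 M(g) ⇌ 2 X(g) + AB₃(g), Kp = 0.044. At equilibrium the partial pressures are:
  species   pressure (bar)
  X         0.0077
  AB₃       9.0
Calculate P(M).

P(M) = 0.11 bar

At equilibrium, Kp = P(X)²·P(AB₃) / P(M)² = 0.044.
(0.0077)²·(9.0) / (P(M))² = 0.044
P(M)² = 0.0121 ⇒ P(M) = 0.11 bar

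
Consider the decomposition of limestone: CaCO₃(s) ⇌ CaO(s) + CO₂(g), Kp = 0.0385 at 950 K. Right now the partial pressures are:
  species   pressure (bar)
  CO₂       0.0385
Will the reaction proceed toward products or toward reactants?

(CaCO₃, CaO are pure solids — omitted from Qp.)
Qp = P(CO₂) = 0.0385
Qp = 0.0385 = Kp, so the system is already at equilibrium.

no net change (already at equilibrium)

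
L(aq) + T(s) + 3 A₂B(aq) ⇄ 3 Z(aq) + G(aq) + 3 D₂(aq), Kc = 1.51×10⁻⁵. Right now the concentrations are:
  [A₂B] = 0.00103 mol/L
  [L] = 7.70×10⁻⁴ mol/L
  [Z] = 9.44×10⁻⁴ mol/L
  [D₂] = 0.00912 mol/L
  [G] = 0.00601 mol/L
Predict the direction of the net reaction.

(T is a pure solid — omitted from Qc.)
Qc = [Z]³·[G]·[D₂]³ / ([L]·[A₂B]³) = (9.44×10⁻⁴)³·(0.00601)·(0.00912)³ / ((7.70×10⁻⁴)·(0.00103)³) = 4.56×10⁻⁶
Qc = 4.56×10⁻⁶ < Kc = 1.51×10⁻⁵, so the forward reaction proceeds.

in the forward direction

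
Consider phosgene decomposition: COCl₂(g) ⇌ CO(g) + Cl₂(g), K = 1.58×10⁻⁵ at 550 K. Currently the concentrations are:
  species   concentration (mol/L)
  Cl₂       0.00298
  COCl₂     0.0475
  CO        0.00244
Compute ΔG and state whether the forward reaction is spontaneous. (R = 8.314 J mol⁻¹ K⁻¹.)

Q = [CO]·[Cl₂] / [COCl₂] = (0.00244)·(0.00298) / (0.0475) = 1.53×10⁻⁴
ΔG = RT ln(Q/K) = (8.314 J mol⁻¹ K⁻¹)(550 K) × ln(1.53×10⁻⁴/1.58×10⁻⁵)
   = (4.573 kJ/mol)(2.270) = 10.4 kJ/mol
ΔG > 0, so the forward reaction is non-spontaneous (proceeds in reverse).

ΔG = 10.4 kJ/mol; the forward reaction is non-spontaneous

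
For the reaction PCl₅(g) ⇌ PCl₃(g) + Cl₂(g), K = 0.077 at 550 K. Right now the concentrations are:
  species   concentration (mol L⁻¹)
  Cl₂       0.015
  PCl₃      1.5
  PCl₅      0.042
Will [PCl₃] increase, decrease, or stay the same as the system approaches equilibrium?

decrease

Q = [PCl₃]·[Cl₂] / [PCl₅] = (1.5)·(0.015) / (0.042) = 0.54
Q = 0.54 > K = 0.077: net reverse reaction.
PCl₃ is a product, so it decreases.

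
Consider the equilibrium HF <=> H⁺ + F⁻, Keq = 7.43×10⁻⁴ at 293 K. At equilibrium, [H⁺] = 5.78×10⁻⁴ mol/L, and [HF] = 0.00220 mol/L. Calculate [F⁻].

At equilibrium, Keq = [H⁺]·[F⁻] / [HF] = 7.43×10⁻⁴.
(5.78×10⁻⁴)·([F⁻]) / (0.00220) = 7.43×10⁻⁴
[F⁻] = 0.00283 mol/L

[F⁻] = 0.00283 mol/L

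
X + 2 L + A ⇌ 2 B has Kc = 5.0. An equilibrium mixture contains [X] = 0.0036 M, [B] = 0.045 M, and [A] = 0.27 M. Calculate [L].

[L] = 0.65 M

At equilibrium, Kc = [B]² / ([X]·[L]²·[A]) = 5.0.
(0.045)² / ((0.0036)·([L])²·(0.27)) = 5.0
[L]² = 0.417 ⇒ [L] = 0.65 M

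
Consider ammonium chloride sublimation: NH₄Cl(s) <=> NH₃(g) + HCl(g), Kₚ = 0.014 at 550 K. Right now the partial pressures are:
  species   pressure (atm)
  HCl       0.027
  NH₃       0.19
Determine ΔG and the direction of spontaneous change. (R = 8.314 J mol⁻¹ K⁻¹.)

ΔG = -4.59 kJ/mol; the forward reaction is spontaneous

(NH₄Cl is a pure solid — omitted from Qₚ.)
Qₚ = P(NH₃)·P(HCl) = (0.19)·(0.027) = 0.00513
ΔG = RT ln(Qₚ/Kₚ) = (8.314 J mol⁻¹ K⁻¹)(550 K) × ln(0.00513/0.014)
   = (4.573 kJ/mol)(-1.004) = -4.59 kJ/mol
ΔG < 0, so the forward reaction is spontaneous (proceeds forward).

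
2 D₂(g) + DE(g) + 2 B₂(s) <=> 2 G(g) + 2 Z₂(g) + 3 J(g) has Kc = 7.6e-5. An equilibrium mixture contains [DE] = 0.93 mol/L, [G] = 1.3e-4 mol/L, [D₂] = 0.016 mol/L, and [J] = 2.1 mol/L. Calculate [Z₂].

[Z₂] = 0.34 mol/L

(B₂ is a pure solid — omitted from Kc.)
At equilibrium, Kc = [G]²·[Z₂]²·[J]³ / ([D₂]²·[DE]) = 7.6e-5.
(1.3e-4)²·([Z₂])²·(2.1)³ / ((0.016)²·(0.93)) = 7.6e-5
[Z₂]² = 0.116 ⇒ [Z₂] = 0.34 mol/L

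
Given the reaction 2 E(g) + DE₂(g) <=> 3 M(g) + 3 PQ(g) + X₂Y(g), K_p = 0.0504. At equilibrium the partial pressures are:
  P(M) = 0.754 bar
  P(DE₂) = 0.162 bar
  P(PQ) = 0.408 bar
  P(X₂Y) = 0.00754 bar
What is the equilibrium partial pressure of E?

At equilibrium, K_p = P(M)³·P(PQ)³·P(X₂Y) / (P(E)²·P(DE₂)) = 0.0504.
(0.754)³·(0.408)³·(0.00754) / ((P(E))²·(0.162)) = 0.0504
P(E)² = 0.0269 ⇒ P(E) = 0.164 bar

P(E) = 0.164 bar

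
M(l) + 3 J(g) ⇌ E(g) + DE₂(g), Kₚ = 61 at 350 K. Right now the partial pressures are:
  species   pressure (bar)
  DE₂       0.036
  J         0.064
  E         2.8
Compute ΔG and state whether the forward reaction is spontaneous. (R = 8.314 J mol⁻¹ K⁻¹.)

ΔG = 5.36 kJ/mol; the forward reaction is non-spontaneous

(M is a pure liquid — omitted from Qₚ.)
Qₚ = P(E)·P(DE₂) / P(J)³ = (2.8)·(0.036) / (0.064)³ = 385
ΔG = RT ln(Qₚ/Kₚ) = (8.314 J mol⁻¹ K⁻¹)(350 K) × ln(385/61)
   = (2.910 kJ/mol)(1.842) = 5.36 kJ/mol
ΔG > 0, so the forward reaction is non-spontaneous (proceeds in reverse).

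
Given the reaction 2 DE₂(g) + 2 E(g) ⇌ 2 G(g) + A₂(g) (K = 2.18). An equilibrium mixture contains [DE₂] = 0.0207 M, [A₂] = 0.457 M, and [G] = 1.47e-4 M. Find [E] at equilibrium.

[E] = 0.00325 M

At equilibrium, K = [G]²·[A₂] / ([DE₂]²·[E]²) = 2.18.
(1.47e-4)²·(0.457) / ((0.0207)²·([E])²) = 2.18
[E]² = 1.06e-5 ⇒ [E] = 0.00325 M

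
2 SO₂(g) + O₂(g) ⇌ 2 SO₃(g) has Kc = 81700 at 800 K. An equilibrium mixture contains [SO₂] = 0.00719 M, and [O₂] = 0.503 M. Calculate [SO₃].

[SO₃] = 1.46 M

At equilibrium, Kc = [SO₃]² / ([SO₂]²·[O₂]) = 81700.
([SO₃])² / ((0.00719)²·(0.503)) = 81700
[SO₃]² = 2.12 ⇒ [SO₃] = 1.46 M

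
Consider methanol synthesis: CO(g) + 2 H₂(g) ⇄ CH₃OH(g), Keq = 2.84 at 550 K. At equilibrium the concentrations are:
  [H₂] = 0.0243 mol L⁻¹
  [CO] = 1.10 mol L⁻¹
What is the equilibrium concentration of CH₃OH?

[CH₃OH] = 0.00184 mol L⁻¹

At equilibrium, Keq = [CH₃OH] / ([CO]·[H₂]²) = 2.84.
([CH₃OH]) / ((1.10)·(0.0243)²) = 2.84
[CH₃OH] = 0.00184 mol L⁻¹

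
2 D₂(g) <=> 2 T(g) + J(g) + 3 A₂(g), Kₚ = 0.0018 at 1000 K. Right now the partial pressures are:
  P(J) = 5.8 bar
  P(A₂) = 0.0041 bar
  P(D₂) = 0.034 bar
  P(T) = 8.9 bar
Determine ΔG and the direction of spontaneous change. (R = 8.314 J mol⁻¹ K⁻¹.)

Qₚ = P(T)²·P(J)·P(A₂)³ / P(D₂)² = (8.9)²·(5.8)·(0.0041)³ / (0.034)² = 0.0274
ΔG = RT ln(Qₚ/Kₚ) = (8.314 J mol⁻¹ K⁻¹)(1000 K) × ln(0.0274/0.0018)
   = (8.314 kJ/mol)(2.723) = 22.6 kJ/mol
ΔG > 0, so the forward reaction is non-spontaneous (proceeds in reverse).

ΔG = 22.6 kJ/mol; the forward reaction is non-spontaneous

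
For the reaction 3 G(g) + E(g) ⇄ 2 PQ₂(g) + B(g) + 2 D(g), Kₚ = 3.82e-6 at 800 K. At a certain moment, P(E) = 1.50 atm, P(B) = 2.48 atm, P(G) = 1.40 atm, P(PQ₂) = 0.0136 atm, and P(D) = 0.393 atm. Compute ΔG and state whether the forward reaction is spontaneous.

ΔG = 10.0 kJ/mol; the forward reaction is non-spontaneous

Qₚ = P(PQ₂)²·P(B)·P(D)² / (P(G)³·P(E)) = (0.0136)²·(2.48)·(0.393)² / ((1.40)³·(1.50)) = 1.72e-5
ΔG = RT ln(Qₚ/Kₚ) = (8.314 J mol⁻¹ K⁻¹)(800 K) × ln(1.72e-5/3.82e-6)
   = (6.651 kJ/mol)(1.505) = 10.0 kJ/mol
ΔG > 0, so the forward reaction is non-spontaneous (proceeds in reverse).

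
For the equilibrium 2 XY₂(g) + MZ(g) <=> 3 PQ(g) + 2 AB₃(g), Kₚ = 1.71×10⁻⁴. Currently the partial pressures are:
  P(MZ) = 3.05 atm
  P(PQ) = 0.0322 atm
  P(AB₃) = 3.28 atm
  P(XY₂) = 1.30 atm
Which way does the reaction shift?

Qₚ = P(PQ)³·P(AB₃)² / (P(XY₂)²·P(MZ)) = (0.0322)³·(3.28)² / ((1.30)²·(3.05)) = 6.97×10⁻⁵
Qₚ = 6.97×10⁻⁵ < Kₚ = 1.71×10⁻⁴, so the forward reaction proceeds.

forward (toward products)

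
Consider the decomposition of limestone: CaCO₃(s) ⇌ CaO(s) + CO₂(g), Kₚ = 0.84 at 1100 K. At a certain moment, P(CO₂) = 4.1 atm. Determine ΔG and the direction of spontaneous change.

ΔG = 14.5 kJ/mol; the forward reaction is non-spontaneous

(CaCO₃, CaO are pure solids — omitted from Qₚ.)
Qₚ = P(CO₂) = 4.10
ΔG = RT ln(Qₚ/Kₚ) = (8.314 J mol⁻¹ K⁻¹)(1100 K) × ln(4.10/0.84)
   = (9.145 kJ/mol)(1.585) = 14.5 kJ/mol
ΔG > 0, so the forward reaction is non-spontaneous (proceeds in reverse).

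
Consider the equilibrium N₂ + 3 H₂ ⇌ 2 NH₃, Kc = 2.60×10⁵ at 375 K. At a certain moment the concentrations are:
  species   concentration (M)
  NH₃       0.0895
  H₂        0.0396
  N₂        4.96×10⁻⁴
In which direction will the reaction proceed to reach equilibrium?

Qc = [NH₃]² / ([N₂]·[H₂]³) = (0.0895)² / ((4.96×10⁻⁴)·(0.0396)³) = 2.60×10⁵
Qc = 2.60×10⁵ = Kc, so the system is already at equilibrium.

no net change (already at equilibrium)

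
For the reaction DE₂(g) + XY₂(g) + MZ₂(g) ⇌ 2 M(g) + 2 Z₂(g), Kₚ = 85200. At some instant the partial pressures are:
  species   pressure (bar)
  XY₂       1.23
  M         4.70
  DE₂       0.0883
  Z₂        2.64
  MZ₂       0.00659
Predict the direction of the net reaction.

Qₚ = P(M)²·P(Z₂)² / (P(DE₂)·P(XY₂)·P(MZ₂)) = (4.70)²·(2.64)² / ((0.0883)·(1.23)·(0.00659)) = 2.15×10⁵
Qₚ = 2.15×10⁵ > Kₚ = 85200, so the reverse reaction proceeds.

toward reactants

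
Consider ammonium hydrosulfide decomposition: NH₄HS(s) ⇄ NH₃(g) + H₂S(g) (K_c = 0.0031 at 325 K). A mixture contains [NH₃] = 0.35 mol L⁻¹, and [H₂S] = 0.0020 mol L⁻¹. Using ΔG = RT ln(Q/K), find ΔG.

ΔG = -4.02 kJ/mol

(NH₄HS is a pure solid — omitted from Q_c.)
Q_c = [NH₃]·[H₂S] = (0.35)·(0.0020) = 7.00×10⁻⁴
ΔG = RT ln(Q_c/K_c) = (8.314 J mol⁻¹ K⁻¹)(325 K) × ln(7.00×10⁻⁴/0.0031)
   = (2.702 kJ/mol)(-1.488) = -4.02 kJ/mol
ΔG < 0, so the forward reaction is spontaneous (proceeds forward).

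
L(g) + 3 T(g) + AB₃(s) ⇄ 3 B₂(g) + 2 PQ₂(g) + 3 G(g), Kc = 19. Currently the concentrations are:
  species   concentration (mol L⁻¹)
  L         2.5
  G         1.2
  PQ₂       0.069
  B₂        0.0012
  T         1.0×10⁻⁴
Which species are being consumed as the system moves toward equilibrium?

L, T, AB₃ (reactants)

(AB₃ is a pure solid — omitted from Qc.)
Qc = [B₂]³·[PQ₂]²·[G]³ / ([L]·[T]³) = (0.0012)³·(0.069)²·(1.2)³ / ((2.5)·(1.0×10⁻⁴)³) = 5.7
Qc = 5.7 < Kc = 19: net forward reaction.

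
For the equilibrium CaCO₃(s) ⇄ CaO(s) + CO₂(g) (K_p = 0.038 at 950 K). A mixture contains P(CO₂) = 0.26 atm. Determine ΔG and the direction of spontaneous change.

ΔG = 15.2 kJ/mol; the forward reaction is non-spontaneous

(CaCO₃, CaO are pure solids — omitted from Q_p.)
Q_p = P(CO₂) = 0.260
ΔG = RT ln(Q_p/K_p) = (8.314 J mol⁻¹ K⁻¹)(950 K) × ln(0.260/0.038)
   = (7.898 kJ/mol)(1.923) = 15.2 kJ/mol
ΔG > 0, so the forward reaction is non-spontaneous (proceeds in reverse).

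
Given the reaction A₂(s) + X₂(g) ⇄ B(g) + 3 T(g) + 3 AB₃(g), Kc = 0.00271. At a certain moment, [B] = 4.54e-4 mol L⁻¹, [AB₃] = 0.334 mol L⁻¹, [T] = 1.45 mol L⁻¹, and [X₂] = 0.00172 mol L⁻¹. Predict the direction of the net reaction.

to the left

(A₂ is a pure solid — omitted from Qc.)
Qc = [B]·[T]³·[AB₃]³ / [X₂] = (4.54e-4)·(1.45)³·(0.334)³ / (0.00172) = 0.0300
Qc = 0.0300 > Kc = 0.00271, so the reverse reaction proceeds.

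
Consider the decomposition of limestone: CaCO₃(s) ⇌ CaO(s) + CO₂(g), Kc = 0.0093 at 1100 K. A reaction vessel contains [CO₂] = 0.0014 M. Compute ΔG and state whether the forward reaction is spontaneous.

ΔG = -17.3 kJ/mol; the forward reaction is spontaneous

(CaCO₃, CaO are pure solids — omitted from Qc.)
Qc = [CO₂] = 0.00140
ΔG = RT ln(Qc/Kc) = (8.314 J mol⁻¹ K⁻¹)(1100 K) × ln(0.00140/0.0093)
   = (9.145 kJ/mol)(-1.894) = -17.3 kJ/mol
ΔG < 0, so the forward reaction is spontaneous (proceeds forward).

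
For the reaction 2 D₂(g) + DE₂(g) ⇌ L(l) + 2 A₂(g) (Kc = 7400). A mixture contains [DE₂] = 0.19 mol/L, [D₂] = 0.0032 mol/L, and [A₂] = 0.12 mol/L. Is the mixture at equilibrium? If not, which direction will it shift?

(L is a pure liquid — omitted from Qc.)
Qc = [A₂]² / ([D₂]²·[DE₂]) = (0.12)² / ((0.0032)²·(0.19)) = 7400
Qc = 7400 = Kc; the system is at equilibrium.

yes, at equilibrium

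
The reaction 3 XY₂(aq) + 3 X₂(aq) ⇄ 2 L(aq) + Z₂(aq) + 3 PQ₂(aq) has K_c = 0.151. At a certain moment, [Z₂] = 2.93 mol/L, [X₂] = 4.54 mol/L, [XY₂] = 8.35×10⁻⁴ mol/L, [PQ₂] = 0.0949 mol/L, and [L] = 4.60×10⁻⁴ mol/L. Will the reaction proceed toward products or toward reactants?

toward products

Q_c = [L]²·[Z₂]·[PQ₂]³ / ([XY₂]³·[X₂]³) = (4.60×10⁻⁴)²·(2.93)·(0.0949)³ / ((8.35×10⁻⁴)³·(4.54)³) = 0.00973
Q_c = 0.00973 < K_c = 0.151, so the forward reaction proceeds.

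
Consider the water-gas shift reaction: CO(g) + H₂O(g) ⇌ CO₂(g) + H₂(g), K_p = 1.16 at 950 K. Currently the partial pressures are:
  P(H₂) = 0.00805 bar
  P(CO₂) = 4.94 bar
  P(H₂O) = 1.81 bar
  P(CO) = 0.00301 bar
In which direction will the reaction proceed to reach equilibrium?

reverse (toward reactants)

Q_p = P(CO₂)·P(H₂) / (P(CO)·P(H₂O)) = (4.94)·(0.00805) / ((0.00301)·(1.81)) = 7.30
Q_p = 7.30 > K_p = 1.16, so the reverse reaction proceeds.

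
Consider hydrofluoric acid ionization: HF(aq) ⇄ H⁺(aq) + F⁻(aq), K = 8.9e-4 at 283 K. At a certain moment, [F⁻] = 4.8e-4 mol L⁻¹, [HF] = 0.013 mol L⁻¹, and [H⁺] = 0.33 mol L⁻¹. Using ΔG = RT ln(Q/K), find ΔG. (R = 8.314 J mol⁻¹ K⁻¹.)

Q = [H⁺]·[F⁻] / [HF] = (0.33)·(4.8e-4) / (0.013) = 0.0122
ΔG = RT ln(Q/K) = (8.314 J mol⁻¹ K⁻¹)(283 K) × ln(0.0122/8.9e-4)
   = (2.353 kJ/mol)(2.618) = 6.16 kJ/mol
ΔG > 0, so the forward reaction is non-spontaneous (proceeds in reverse).

ΔG = 6.16 kJ/mol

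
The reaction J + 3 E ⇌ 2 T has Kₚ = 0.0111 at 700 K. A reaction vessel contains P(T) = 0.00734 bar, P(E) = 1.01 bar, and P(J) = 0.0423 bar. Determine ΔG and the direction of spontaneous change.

Qₚ = P(T)² / (P(J)·P(E)³) = (0.00734)² / ((0.0423)·(1.01)³) = 0.00124
ΔG = RT ln(Qₚ/Kₚ) = (8.314 J mol⁻¹ K⁻¹)(700 K) × ln(0.00124/0.0111)
   = (5.820 kJ/mol)(-2.192) = -12.8 kJ/mol
ΔG < 0, so the forward reaction is spontaneous (proceeds forward).

ΔG = -12.8 kJ/mol; the forward reaction is spontaneous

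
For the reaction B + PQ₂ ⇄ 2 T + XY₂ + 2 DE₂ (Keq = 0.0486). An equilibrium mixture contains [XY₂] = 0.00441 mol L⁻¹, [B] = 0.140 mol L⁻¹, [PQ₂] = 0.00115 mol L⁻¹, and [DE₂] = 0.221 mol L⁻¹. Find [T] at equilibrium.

[T] = 0.191 mol L⁻¹

At equilibrium, Keq = [T]²·[XY₂]·[DE₂]² / ([B]·[PQ₂]) = 0.0486.
([T])²·(0.00441)·(0.221)² / ((0.140)·(0.00115)) = 0.0486
[T]² = 0.0363 ⇒ [T] = 0.191 mol L⁻¹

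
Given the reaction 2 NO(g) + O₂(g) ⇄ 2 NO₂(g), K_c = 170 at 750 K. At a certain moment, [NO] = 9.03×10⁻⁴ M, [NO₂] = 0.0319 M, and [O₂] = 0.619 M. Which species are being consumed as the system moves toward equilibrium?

NO₂ (products)

Q_c = [NO₂]² / ([NO]²·[O₂]) = (0.0319)² / ((9.03×10⁻⁴)²·(0.619)) = 2020
Q_c = 2020 > K_c = 170: net reverse reaction.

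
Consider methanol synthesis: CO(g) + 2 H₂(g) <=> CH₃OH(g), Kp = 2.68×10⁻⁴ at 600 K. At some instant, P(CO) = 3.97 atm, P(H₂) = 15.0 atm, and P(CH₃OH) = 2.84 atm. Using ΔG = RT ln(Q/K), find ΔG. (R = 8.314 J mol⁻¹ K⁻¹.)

ΔG = 12.3 kJ/mol

Qp = P(CH₃OH) / (P(CO)·P(H₂)²) = (2.84) / ((3.97)·(15.0)²) = 0.00318
ΔG = RT ln(Qp/Kp) = (8.314 J mol⁻¹ K⁻¹)(600 K) × ln(0.00318/2.68×10⁻⁴)
   = (4.988 kJ/mol)(2.474) = 12.3 kJ/mol
ΔG > 0, so the forward reaction is non-spontaneous (proceeds in reverse).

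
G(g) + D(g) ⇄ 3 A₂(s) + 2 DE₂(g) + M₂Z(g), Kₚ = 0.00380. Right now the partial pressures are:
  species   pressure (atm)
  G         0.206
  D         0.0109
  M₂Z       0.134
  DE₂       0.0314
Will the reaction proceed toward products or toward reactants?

in the reverse direction

(A₂ is a pure solid — omitted from Qₚ.)
Qₚ = P(DE₂)²·P(M₂Z) / (P(G)·P(D)) = (0.0314)²·(0.134) / ((0.206)·(0.0109)) = 0.0588
Qₚ = 0.0588 > Kₚ = 0.00380, so the reverse reaction proceeds.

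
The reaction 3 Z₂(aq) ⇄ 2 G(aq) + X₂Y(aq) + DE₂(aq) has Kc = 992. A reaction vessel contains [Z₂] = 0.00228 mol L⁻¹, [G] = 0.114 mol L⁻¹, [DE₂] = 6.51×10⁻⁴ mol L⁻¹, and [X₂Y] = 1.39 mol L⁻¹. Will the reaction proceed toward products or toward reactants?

at equilibrium

Qc = [G]²·[X₂Y]·[DE₂] / [Z₂]³ = (0.114)²·(1.39)·(6.51×10⁻⁴) / (0.00228)³ = 992
Qc = 992 = Kc, so the system is already at equilibrium.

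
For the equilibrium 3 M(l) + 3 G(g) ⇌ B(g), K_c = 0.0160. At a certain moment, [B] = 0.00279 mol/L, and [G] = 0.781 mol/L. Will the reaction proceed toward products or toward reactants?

(M is a pure liquid — omitted from Q_c.)
Q_c = [B] / [G]³ = (0.00279) / (0.781)³ = 0.00586
Q_c = 0.00586 < K_c = 0.0160, so the forward reaction proceeds.

in the forward direction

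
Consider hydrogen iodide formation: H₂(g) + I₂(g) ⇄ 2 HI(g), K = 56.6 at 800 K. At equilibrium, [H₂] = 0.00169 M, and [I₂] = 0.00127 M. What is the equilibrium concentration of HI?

At equilibrium, K = [HI]² / ([H₂]·[I₂]) = 56.6.
([HI])² / ((0.00169)·(0.00127)) = 56.6
[HI]² = 1.21e-4 ⇒ [HI] = 0.0110 M

[HI] = 0.0110 M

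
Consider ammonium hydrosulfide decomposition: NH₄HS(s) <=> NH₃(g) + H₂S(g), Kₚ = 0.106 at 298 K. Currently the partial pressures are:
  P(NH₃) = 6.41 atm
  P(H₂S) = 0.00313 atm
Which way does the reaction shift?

in the forward direction

(NH₄HS is a pure solid — omitted from Qₚ.)
Qₚ = P(NH₃)·P(H₂S) = (6.41)·(0.00313) = 0.0201
Qₚ = 0.0201 < Kₚ = 0.106, so the forward reaction proceeds.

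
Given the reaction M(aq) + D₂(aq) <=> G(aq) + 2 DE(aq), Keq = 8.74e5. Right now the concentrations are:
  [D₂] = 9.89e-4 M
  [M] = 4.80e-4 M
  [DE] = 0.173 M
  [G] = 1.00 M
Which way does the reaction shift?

Q = [G]·[DE]² / ([M]·[D₂]) = (1.00)·(0.173)² / ((4.80e-4)·(9.89e-4)) = 63000
Q = 63000 < Keq = 8.74e5, so the forward reaction proceeds.

to the right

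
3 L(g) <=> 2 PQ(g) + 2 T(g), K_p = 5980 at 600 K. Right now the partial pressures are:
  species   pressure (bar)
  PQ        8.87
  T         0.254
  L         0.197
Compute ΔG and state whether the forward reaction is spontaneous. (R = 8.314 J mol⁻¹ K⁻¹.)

ΔG = -11.0 kJ/mol; the forward reaction is spontaneous

Q_p = P(PQ)²·P(T)² / P(L)³ = (8.87)²·(0.254)² / (0.197)³ = 664
ΔG = RT ln(Q_p/K_p) = (8.314 J mol⁻¹ K⁻¹)(600 K) × ln(664/5980)
   = (4.988 kJ/mol)(-2.198) = -11.0 kJ/mol
ΔG < 0, so the forward reaction is spontaneous (proceeds forward).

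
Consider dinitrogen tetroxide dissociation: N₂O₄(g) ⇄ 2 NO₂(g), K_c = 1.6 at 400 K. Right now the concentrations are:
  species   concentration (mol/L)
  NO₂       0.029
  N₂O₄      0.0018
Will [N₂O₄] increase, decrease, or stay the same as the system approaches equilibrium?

Q_c = [NO₂]² / [N₂O₄] = (0.029)² / (0.0018) = 0.47
Q_c = 0.47 < K_c = 1.6: net forward reaction.
N₂O₄ is a reactant, so it decreases.

decrease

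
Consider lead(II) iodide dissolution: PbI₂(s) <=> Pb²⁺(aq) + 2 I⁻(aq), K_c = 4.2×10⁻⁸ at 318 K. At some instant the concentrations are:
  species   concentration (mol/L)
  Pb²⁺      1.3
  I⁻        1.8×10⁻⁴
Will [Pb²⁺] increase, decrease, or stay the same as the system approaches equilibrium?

(PbI₂ is a pure solid — omitted from Q_c.)
Q_c = [Pb²⁺]·[I⁻]² = (1.3)·(1.8×10⁻⁴)² = 4.2×10⁻⁸
Q_c = 4.2×10⁻⁸ = K_c; the system is at equilibrium.

stay the same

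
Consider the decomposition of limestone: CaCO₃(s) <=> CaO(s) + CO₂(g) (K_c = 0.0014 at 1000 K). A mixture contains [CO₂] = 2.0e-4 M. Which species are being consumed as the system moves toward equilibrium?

CaCO₃ (reactants)

(CaCO₃, CaO are pure solids — omitted from Q_c.)
Q_c = [CO₂] = 2.0e-4
Q_c = 2.0e-4 < K_c = 0.0014: net forward reaction.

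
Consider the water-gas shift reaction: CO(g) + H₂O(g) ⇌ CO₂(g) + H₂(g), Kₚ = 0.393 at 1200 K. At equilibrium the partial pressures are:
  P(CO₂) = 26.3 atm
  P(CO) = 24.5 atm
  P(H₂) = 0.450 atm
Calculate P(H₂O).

P(H₂O) = 1.23 atm

At equilibrium, Kₚ = P(CO₂)·P(H₂) / (P(CO)·P(H₂O)) = 0.393.
(26.3)·(0.450) / ((24.5)·(P(H₂O))) = 0.393
P(H₂O) = 1.23 atm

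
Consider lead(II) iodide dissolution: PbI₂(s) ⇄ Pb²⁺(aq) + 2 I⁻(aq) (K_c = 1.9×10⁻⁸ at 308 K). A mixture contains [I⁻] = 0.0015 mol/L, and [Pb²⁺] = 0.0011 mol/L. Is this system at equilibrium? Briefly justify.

no; Q < K, reaction proceeds forward

(PbI₂ is a pure solid — omitted from Q_c.)
Q_c = [Pb²⁺]·[I⁻]² = (0.0011)·(0.0015)² = 2.5×10⁻⁹
Q_c = 2.5×10⁻⁹ < K_c = 1.9×10⁻⁸: net forward reaction.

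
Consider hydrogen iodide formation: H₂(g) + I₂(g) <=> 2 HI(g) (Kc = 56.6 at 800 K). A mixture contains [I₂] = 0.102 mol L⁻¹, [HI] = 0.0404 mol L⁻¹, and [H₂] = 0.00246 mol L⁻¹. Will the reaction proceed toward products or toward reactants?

forward (toward products)

Qc = [HI]² / ([H₂]·[I₂]) = (0.0404)² / ((0.00246)·(0.102)) = 6.50
Qc = 6.50 < Kc = 56.6, so the forward reaction proceeds.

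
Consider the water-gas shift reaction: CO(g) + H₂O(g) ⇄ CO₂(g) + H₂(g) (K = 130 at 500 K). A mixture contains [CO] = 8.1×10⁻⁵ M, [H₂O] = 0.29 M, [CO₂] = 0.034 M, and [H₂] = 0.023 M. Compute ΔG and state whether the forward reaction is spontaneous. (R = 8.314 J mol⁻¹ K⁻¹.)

Q = [CO₂]·[H₂] / ([CO]·[H₂O]) = (0.034)·(0.023) / ((8.1×10⁻⁵)·(0.29)) = 33.3
ΔG = RT ln(Q/K) = (8.314 J mol⁻¹ K⁻¹)(500 K) × ln(33.3/130)
   = (4.157 kJ/mol)(-1.362) = -5.66 kJ/mol
ΔG < 0, so the forward reaction is spontaneous (proceeds forward).

ΔG = -5.66 kJ/mol; the forward reaction is spontaneous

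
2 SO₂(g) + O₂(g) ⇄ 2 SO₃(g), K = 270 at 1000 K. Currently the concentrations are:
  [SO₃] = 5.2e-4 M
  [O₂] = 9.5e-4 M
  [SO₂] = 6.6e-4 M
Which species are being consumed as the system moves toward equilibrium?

SO₃ (products)

Q = [SO₃]² / ([SO₂]²·[O₂]) = (5.2e-4)² / ((6.6e-4)²·(9.5e-4)) = 650
Q = 650 > K = 270: net reverse reaction.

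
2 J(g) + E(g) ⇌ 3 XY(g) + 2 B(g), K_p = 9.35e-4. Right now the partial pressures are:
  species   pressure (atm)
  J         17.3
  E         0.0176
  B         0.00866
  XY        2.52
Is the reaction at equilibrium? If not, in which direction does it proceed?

Q_p = P(XY)³·P(B)² / (P(J)²·P(E)) = (2.52)³·(0.00866)² / ((17.3)²·(0.0176)) = 2.28e-4
Q_p = 2.28e-4 < K_p = 9.35e-4, so the forward reaction proceeds.

to the right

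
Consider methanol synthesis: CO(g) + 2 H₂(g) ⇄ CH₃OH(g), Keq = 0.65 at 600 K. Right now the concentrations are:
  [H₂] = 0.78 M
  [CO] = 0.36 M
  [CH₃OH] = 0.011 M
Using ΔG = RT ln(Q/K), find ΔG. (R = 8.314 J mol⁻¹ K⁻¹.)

Q = [CH₃OH] / ([CO]·[H₂]²) = (0.011) / ((0.36)·(0.78)²) = 0.0502
ΔG = RT ln(Q/Keq) = (8.314 J mol⁻¹ K⁻¹)(600 K) × ln(0.0502/0.65)
   = (4.988 kJ/mol)(-2.561) = -12.8 kJ/mol
ΔG < 0, so the forward reaction is spontaneous (proceeds forward).

ΔG = -12.8 kJ/mol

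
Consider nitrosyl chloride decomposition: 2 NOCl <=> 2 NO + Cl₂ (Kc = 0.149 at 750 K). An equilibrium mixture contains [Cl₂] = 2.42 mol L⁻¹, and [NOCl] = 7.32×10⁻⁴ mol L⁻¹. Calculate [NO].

[NO] = 1.82×10⁻⁴ mol L⁻¹

At equilibrium, Kc = [NO]²·[Cl₂] / [NOCl]² = 0.149.
([NO])²·(2.42) / (7.32×10⁻⁴)² = 0.149
[NO]² = 3.30×10⁻⁸ ⇒ [NO] = 1.82×10⁻⁴ mol L⁻¹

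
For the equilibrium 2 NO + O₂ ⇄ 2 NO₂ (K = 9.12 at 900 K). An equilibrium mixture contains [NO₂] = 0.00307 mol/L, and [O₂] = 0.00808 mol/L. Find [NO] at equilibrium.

[NO] = 0.0113 mol/L

At equilibrium, K = [NO₂]² / ([NO]²·[O₂]) = 9.12.
(0.00307)² / (([NO])²·(0.00808)) = 9.12
[NO]² = 1.28e-4 ⇒ [NO] = 0.0113 mol/L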